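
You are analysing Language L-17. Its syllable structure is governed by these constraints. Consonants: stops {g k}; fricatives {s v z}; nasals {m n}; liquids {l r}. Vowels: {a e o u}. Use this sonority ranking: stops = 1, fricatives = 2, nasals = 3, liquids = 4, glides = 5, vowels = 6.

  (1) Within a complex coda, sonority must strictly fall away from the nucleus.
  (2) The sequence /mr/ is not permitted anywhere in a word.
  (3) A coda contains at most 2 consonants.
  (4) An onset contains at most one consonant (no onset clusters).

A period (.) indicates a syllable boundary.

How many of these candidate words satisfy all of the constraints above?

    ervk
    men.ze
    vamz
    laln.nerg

ervk — violates constraint 3: syllable 1 coda /rvk/ has 3 consonants (> 2) → phonotactically illegal
men.ze — σ1 onset /m/, coda /n/ ok; σ2 onset /z/, coda /∅/ ok → phonotactically legal
vamz — σ1 onset /v/, coda /mz/ (3→2 falls) ok → phonotactically legal
laln.nerg — σ1 onset /l/, coda /ln/ (4→3 falls) ok; σ2 onset /n/, coda /rg/ (4→1 falls) ok → phonotactically legal
Phonotactically legal: men.ze, vamz, laln.nerg → 3.

3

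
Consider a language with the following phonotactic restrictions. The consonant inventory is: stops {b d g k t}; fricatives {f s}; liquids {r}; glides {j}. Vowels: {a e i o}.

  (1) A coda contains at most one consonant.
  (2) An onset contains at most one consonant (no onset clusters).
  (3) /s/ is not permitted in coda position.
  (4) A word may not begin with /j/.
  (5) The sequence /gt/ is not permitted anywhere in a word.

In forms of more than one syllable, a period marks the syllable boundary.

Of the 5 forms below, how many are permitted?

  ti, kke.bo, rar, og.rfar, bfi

2

ti — σ1 onset /t/, coda /∅/ ok → permitted
kke.bo — violates constraint 2: syllable 1 onset /kk/ has 2 consonants (> 1) → not permitted
rar — σ1 onset /r/, coda /r/ ok → permitted
og.rfar — violates constraint 2: syllable 2 onset /rf/ has 2 consonants (> 1) → not permitted
bfi — violates constraint 2: syllable 1 onset /bf/ has 2 consonants (> 1) → not permitted
Permitted: ti, rar → 2.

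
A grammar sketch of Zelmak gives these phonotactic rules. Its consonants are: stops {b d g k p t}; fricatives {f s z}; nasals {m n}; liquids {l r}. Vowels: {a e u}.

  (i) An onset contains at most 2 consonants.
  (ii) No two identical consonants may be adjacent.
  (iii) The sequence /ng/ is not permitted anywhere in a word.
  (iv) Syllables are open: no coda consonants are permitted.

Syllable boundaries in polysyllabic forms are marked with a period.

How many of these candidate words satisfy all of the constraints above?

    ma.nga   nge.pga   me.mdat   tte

ma.nga — violates constraint (iii): contains banned sequence /ng/ → not permitted
nge.pga — violates constraint (iii): contains banned sequence /ng/ → not permitted
me.mdat — violates constraint (iv): syllable 2 coda /t/ has 1 consonant (> 0) → not permitted
tte — violates constraint (ii): adjacent identical consonants /tt/ → not permitted
No form is permitted → 0.

0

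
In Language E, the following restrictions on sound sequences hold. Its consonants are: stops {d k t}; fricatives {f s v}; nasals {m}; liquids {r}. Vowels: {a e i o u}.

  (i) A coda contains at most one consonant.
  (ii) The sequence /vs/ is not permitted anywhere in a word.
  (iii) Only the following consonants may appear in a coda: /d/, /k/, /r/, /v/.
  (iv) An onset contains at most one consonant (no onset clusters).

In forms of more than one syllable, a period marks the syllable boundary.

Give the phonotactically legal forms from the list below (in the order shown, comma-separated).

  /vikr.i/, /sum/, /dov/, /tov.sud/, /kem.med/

/vikr.i/ — violates constraint (i): syllable 1 coda /kr/ has 2 consonants (> 1) → phonotactically illegal
/sum/ — violates constraint (iii): syllable 1 coda contains /m/, which is not a licensed coda consonant → phonotactically illegal
/dov/ — σ1 onset /d/, coda /v/ ok → phonotactically legal
/tov.sud/ — violates constraint (ii): contains banned sequence /vs/ → phonotactically illegal
/kem.med/ — violates constraint (iii): syllable 1 coda contains /m/, which is not a licensed coda consonant → phonotactically illegal

/dov/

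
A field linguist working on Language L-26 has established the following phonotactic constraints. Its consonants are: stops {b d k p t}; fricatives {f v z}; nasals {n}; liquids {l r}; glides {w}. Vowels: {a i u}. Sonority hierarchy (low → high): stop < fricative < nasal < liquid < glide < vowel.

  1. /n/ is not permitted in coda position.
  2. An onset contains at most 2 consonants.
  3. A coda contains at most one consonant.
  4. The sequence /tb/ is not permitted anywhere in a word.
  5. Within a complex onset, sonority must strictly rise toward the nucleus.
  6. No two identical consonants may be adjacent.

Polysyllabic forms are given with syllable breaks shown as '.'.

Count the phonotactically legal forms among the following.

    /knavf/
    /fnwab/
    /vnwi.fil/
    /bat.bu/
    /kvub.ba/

0

/knavf/ — violates constraint 3: syllable 1 coda /vf/ has 2 consonants (> 1) → phonotactically illegal
/fnwab/ — violates constraint 2: syllable 1 onset /fnw/ has 3 consonants (> 2) → phonotactically illegal
/vnwi.fil/ — violates constraint 2: syllable 1 onset /vnw/ has 3 consonants (> 2) → phonotactically illegal
/bat.bu/ — violates constraint 4: contains banned sequence /tb/ → phonotactically illegal
/kvub.ba/ — violates constraint 6: adjacent identical consonants /bb/ → phonotactically illegal
No form is phonotactically legal → 0.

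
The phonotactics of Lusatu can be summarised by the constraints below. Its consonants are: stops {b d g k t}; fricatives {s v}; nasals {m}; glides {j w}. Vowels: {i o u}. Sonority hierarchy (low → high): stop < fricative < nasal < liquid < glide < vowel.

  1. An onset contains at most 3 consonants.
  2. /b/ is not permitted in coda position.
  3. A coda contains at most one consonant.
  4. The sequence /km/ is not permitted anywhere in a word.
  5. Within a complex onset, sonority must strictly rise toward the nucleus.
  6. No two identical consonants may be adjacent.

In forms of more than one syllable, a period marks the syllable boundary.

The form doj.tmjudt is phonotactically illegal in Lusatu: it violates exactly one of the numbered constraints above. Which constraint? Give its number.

doj.tmjudt: syllable 2 coda /dt/ has 2 consonants (> 1).
This is a violation of constraint 3: "A coda contains at most one consonant."
The remaining constraints (1, 2, 4, 5, 6) are satisfied.

3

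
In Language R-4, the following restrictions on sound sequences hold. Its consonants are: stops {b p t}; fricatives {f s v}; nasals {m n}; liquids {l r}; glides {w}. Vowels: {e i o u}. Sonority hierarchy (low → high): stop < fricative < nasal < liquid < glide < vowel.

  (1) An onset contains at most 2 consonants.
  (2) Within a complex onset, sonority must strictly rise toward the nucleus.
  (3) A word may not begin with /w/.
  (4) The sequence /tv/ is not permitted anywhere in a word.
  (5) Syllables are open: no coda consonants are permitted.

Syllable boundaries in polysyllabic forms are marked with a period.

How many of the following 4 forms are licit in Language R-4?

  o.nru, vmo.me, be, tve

3

o.nru — σ1 onset /∅/, coda /∅/ ok; σ2 onset /nr/ (3→4 rises), coda /∅/ ok → licit
vmo.me — σ1 onset /vm/ (2→3 rises), coda /∅/ ok; σ2 onset /m/, coda /∅/ ok → licit
be — σ1 onset /b/, coda /∅/ ok → licit
tve — violates constraint 4: contains banned sequence /tv/ → illicit
Licit: o.nru, vmo.me, be → 3.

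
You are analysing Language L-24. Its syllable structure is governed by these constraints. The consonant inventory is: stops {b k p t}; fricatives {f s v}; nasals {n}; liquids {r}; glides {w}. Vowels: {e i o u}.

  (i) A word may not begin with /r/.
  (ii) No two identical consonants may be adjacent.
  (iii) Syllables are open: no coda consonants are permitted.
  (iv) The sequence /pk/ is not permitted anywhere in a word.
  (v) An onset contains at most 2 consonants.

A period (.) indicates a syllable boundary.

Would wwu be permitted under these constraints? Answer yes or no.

no

wwu — violates constraint (ii): adjacent identical consonants /ww/ → not permitted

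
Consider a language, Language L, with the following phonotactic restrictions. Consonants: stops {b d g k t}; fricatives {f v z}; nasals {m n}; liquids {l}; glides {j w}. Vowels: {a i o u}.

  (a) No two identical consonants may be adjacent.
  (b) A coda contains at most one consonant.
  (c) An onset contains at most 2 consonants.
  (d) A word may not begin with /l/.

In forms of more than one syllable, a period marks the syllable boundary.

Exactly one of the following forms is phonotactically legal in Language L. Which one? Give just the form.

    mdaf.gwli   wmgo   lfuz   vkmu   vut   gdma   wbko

vut

mdaf.gwli — violates constraint (c): syllable 2 onset /gwl/ has 3 consonants (> 2) → phonotactically illegal
wmgo — violates constraint (c): syllable 1 onset /wmg/ has 3 consonants (> 2) → phonotactically illegal
lfuz — violates constraint (d): word begins with /l/ → phonotactically illegal
vkmu — violates constraint (c): syllable 1 onset /vkm/ has 3 consonants (> 2) → phonotactically illegal
vut — σ1 onset /v/, coda /t/ ok → phonotactically legal
gdma — violates constraint (c): syllable 1 onset /gdm/ has 3 consonants (> 2) → phonotactically illegal
wbko — violates constraint (c): syllable 1 onset /wbk/ has 3 consonants (> 2) → phonotactically illegal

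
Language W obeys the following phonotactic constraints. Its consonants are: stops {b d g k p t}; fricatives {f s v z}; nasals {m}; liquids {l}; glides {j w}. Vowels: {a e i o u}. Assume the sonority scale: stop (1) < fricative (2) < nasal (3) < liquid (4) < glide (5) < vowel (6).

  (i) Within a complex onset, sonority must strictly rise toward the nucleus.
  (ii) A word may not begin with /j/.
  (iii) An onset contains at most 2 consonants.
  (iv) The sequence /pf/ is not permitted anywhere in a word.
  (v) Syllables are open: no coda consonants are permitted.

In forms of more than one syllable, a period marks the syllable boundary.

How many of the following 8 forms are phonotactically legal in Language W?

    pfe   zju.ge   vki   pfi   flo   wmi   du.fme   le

pfe — violates constraint (iv): contains banned sequence /pf/ → phonotactically illegal
zju.ge — σ1 onset /zj/ (2→5 rises), coda /∅/ ok; σ2 onset /g/, coda /∅/ ok → phonotactically legal
vki — violates constraint (i): syllable 1 onset /vk/: /v/ (fricative, 2) → /k/ (stop, 1) does not rise → phonotactically illegal
pfi — violates constraint (iv): contains banned sequence /pf/ → phonotactically illegal
flo — σ1 onset /fl/ (2→4 rises), coda /∅/ ok → phonotactically legal
wmi — violates constraint (i): syllable 1 onset /wm/: /w/ (glide, 5) → /m/ (nasal, 3) does not rise → phonotactically illegal
du.fme — σ1 onset /d/, coda /∅/ ok; σ2 onset /fm/ (2→3 rises), coda /∅/ ok → phonotactically legal
le — σ1 onset /l/, coda /∅/ ok → phonotactically legal
Phonotactically legal: zju.ge, flo, du.fme, le → 4.

4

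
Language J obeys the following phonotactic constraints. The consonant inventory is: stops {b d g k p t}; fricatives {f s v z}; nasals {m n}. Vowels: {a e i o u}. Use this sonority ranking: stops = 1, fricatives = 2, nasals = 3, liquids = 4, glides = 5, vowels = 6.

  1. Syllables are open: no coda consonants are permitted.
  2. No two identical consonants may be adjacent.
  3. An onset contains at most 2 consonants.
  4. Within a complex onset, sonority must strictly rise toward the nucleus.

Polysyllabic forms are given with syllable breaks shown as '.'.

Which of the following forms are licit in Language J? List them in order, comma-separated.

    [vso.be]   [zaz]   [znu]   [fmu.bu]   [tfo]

[vso.be] — violates constraint 4: syllable 1 onset /vs/: /v/ (fricative, 2) → /s/ (fricative, 2) does not rise → illicit
[zaz] — violates constraint 1: syllable 1 coda /z/ has 1 consonant (> 0) → illicit
[znu] — σ1 onset /zn/ (2→3 rises), coda /∅/ ok → licit
[fmu.bu] — σ1 onset /fm/ (2→3 rises), coda /∅/ ok; σ2 onset /b/, coda /∅/ ok → licit
[tfo] — σ1 onset /tf/ (1→2 rises), coda /∅/ ok → licit

[znu], [fmu.bu], [tfo]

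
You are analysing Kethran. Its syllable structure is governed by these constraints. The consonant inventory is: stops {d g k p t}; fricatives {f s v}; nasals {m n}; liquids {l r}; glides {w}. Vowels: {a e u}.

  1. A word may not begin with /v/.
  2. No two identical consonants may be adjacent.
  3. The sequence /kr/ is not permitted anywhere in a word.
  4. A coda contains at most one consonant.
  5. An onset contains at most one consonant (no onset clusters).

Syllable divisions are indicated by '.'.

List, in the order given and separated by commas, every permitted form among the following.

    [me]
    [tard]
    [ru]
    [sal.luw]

[me] — σ1 onset /m/, coda /∅/ ok → permitted
[tard] — violates constraint 4: syllable 1 coda /rd/ has 2 consonants (> 1) → not permitted
[ru] — σ1 onset /r/, coda /∅/ ok → permitted
[sal.luw] — violates constraint 2: adjacent identical consonants /ll/ → not permitted

[me], [ru]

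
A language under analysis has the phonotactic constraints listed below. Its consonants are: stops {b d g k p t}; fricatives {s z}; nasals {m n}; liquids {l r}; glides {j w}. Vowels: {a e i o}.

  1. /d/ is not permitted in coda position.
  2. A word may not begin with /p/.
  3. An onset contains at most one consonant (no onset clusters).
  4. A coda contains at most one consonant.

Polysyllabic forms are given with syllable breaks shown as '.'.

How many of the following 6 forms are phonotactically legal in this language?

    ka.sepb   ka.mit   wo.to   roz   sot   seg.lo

5

ka.sepb — violates constraint 4: syllable 2 coda /pb/ has 2 consonants (> 1) → phonotactically illegal
ka.mit — σ1 onset /k/, coda /∅/ ok; σ2 onset /m/, coda /t/ ok → phonotactically legal
wo.to — σ1 onset /w/, coda /∅/ ok; σ2 onset /t/, coda /∅/ ok → phonotactically legal
roz — σ1 onset /r/, coda /z/ ok → phonotactically legal
sot — σ1 onset /s/, coda /t/ ok → phonotactically legal
seg.lo — σ1 onset /s/, coda /g/ ok; σ2 onset /l/, coda /∅/ ok → phonotactically legal
Phonotactically legal: ka.mit, wo.to, roz, sot, seg.lo → 5.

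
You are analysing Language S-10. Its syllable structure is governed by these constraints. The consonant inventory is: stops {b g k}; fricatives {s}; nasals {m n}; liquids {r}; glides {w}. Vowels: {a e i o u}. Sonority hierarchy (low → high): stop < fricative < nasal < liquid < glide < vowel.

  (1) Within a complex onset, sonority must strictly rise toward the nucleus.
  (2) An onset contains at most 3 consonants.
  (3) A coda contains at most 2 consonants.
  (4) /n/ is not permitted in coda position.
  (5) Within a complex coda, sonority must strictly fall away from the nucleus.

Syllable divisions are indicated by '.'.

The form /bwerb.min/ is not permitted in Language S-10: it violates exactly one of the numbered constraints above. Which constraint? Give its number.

4

/bwerb.min/: syllable 2 coda contains /n/.
This is a violation of constraint 4: "/n/ is not permitted in coda position."
The remaining constraints (1, 2, 3, 5) are satisfied.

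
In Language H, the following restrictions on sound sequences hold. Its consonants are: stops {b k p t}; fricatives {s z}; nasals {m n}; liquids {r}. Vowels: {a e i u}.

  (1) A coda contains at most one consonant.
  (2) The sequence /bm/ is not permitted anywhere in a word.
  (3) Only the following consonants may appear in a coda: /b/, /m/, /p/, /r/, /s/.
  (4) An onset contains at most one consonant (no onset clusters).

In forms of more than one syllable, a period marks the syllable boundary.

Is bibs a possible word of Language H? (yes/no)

no

bibs — violates constraint 1: syllable 1 coda /bs/ has 2 consonants (> 1) → illicit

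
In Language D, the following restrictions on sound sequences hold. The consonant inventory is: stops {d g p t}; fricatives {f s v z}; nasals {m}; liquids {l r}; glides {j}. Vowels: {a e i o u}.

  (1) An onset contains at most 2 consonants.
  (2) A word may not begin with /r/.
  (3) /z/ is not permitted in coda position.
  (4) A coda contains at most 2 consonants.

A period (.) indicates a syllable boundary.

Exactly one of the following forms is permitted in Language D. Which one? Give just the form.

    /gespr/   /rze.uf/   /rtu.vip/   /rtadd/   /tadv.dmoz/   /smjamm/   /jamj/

/jamj/

/gespr/ — violates constraint 4: syllable 1 coda /spr/ has 3 consonants (> 2) → not permitted
/rze.uf/ — violates constraint 2: word begins with /r/ → not permitted
/rtu.vip/ — violates constraint 2: word begins with /r/ → not permitted
/rtadd/ — violates constraint 2: word begins with /r/ → not permitted
/tadv.dmoz/ — violates constraint 3: syllable 2 coda contains /z/ → not permitted
/smjamm/ — violates constraint 1: syllable 1 onset /smj/ has 3 consonants (> 2) → not permitted
/jamj/ — σ1 onset /j/, coda /mj/ (2C) ok → permitted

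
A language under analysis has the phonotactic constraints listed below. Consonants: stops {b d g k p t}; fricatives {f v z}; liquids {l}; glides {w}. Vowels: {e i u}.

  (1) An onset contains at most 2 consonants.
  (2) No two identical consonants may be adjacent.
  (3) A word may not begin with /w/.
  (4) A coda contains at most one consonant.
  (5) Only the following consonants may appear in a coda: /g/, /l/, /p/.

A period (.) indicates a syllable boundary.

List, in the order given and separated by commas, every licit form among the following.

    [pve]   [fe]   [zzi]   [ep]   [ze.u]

[pve], [fe], [ep], [ze.u]

[pve] — σ1 onset /pv/ (2C), coda /∅/ ok → licit
[fe] — σ1 onset /f/, coda /∅/ ok → licit
[zzi] — violates constraint 2: adjacent identical consonants /zz/ → illicit
[ep] — σ1 onset /∅/, coda /p/ ok → licit
[ze.u] — σ1 onset /z/, coda /∅/ ok; σ2 onset /∅/, coda /∅/ ok → licit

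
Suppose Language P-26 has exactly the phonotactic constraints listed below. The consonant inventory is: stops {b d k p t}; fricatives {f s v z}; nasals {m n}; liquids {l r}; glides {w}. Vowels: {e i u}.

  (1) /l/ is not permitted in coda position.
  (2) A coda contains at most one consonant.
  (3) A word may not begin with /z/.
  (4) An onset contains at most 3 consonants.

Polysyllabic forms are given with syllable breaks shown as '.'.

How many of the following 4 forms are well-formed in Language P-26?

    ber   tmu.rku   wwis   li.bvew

4

ber — σ1 onset /b/, coda /r/ ok → well-formed
tmu.rku — σ1 onset /tm/ (2C), coda /∅/ ok; σ2 onset /rk/ (2C), coda /∅/ ok → well-formed
wwis — σ1 onset /ww/ (2C), coda /s/ ok → well-formed
li.bvew — σ1 onset /l/, coda /∅/ ok; σ2 onset /bv/ (2C), coda /w/ ok → well-formed
Well-formed: ber, tmu.rku, wwis, li.bvew → 4.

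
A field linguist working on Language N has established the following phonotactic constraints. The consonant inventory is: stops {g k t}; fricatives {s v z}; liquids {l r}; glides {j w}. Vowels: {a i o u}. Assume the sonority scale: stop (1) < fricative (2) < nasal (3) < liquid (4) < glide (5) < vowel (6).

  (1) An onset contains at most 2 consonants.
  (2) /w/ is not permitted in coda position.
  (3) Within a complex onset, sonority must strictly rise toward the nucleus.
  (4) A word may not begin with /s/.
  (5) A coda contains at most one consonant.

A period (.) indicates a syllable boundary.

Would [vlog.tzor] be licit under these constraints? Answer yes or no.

yes

[vlog.tzor] — σ1 onset /vl/ (2→4 rises), coda /g/ ok; σ2 onset /tz/ (1→2 rises), coda /r/ ok → licit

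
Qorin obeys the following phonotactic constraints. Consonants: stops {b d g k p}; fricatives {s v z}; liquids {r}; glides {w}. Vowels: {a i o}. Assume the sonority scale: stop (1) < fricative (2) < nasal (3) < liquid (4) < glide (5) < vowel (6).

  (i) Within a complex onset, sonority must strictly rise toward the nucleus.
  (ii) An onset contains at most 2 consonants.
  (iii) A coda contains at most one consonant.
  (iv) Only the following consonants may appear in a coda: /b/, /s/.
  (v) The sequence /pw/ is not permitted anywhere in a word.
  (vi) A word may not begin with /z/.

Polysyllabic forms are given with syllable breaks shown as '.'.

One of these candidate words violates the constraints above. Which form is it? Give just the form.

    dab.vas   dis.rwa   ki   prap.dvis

dab.vas — σ1 onset /d/, coda /b/ ok; σ2 onset /v/, coda /s/ ok → phonotactically legal
dis.rwa — σ1 onset /d/, coda /s/ ok; σ2 onset /rw/ (4→5 rises), coda /∅/ ok → phonotactically legal
ki — σ1 onset /k/, coda /∅/ ok → phonotactically legal
prap.dvis — violates constraint (iv): syllable 1 coda contains /p/, which is not a licensed coda consonant → phonotactically illegal

prap.dvis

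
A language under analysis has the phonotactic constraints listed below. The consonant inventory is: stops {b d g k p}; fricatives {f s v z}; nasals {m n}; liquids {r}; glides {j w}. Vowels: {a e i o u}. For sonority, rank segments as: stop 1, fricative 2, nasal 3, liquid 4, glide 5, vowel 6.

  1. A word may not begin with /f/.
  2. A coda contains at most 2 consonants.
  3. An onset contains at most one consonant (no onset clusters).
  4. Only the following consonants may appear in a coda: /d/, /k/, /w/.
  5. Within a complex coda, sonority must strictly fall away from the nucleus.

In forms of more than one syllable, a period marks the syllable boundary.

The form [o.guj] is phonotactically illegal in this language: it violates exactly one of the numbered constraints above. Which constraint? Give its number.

4

[o.guj]: syllable 2 coda contains /j/, which is not a licensed coda consonant.
This is a violation of constraint 4: "Only the following consonants may appear in a coda: /d/, /k/, /w/."
The remaining constraints (1, 2, 3, 5) are satisfied.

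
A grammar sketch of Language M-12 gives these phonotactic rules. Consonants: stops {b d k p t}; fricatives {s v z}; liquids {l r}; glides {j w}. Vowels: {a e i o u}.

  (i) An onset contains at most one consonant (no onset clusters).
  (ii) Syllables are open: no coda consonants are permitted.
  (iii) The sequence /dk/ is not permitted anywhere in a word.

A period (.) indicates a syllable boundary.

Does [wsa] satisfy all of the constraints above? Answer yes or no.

no

[wsa] — violates constraint (i): syllable 1 onset /ws/ has 2 consonants (> 1) → illicit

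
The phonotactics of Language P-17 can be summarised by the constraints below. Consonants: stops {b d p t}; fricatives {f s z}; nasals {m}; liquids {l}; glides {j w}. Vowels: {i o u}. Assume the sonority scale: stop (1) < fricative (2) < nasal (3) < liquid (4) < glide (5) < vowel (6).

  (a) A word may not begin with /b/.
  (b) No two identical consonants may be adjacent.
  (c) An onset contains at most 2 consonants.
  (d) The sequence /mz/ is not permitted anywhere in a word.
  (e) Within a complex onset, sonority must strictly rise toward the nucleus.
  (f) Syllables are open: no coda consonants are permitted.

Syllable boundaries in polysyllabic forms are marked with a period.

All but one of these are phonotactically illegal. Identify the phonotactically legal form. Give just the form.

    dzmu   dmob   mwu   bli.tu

dzmu — violates constraint (c): syllable 1 onset /dzm/ has 3 consonants (> 2) → phonotactically illegal
dmob — violates constraint (f): syllable 1 coda /b/ has 1 consonant (> 0) → phonotactically illegal
mwu — σ1 onset /mw/ (3→5 rises), coda /∅/ ok → phonotactically legal
bli.tu — violates constraint (a): word begins with /b/ → phonotactically illegal

mwu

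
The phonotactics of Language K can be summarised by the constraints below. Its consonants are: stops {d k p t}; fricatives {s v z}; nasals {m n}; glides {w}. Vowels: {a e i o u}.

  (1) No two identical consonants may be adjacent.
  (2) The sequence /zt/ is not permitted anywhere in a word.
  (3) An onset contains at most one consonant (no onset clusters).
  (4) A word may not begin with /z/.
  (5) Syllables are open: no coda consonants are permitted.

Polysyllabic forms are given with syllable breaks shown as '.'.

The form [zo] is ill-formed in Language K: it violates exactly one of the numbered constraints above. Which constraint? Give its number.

[zo]: word begins with /z/.
This is a violation of constraint 4: "A word may not begin with /z/."
The remaining constraints (1, 2, 3, 5) are satisfied.

4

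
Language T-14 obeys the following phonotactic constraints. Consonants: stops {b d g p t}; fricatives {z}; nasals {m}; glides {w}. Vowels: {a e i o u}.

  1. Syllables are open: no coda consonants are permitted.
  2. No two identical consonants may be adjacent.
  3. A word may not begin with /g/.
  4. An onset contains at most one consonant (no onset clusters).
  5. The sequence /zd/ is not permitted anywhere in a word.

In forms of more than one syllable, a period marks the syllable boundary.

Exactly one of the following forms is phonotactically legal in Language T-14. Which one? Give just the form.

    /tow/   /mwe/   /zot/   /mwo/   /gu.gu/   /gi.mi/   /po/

/tow/ — violates constraint 1: syllable 1 coda /w/ has 1 consonant (> 0) → phonotactically illegal
/mwe/ — violates constraint 4: syllable 1 onset /mw/ has 2 consonants (> 1) → phonotactically illegal
/zot/ — violates constraint 1: syllable 1 coda /t/ has 1 consonant (> 0) → phonotactically illegal
/mwo/ — violates constraint 4: syllable 1 onset /mw/ has 2 consonants (> 1) → phonotactically illegal
/gu.gu/ — violates constraint 3: word begins with /g/ → phonotactically illegal
/gi.mi/ — violates constraint 3: word begins with /g/ → phonotactically illegal
/po/ — σ1 onset /p/, coda /∅/ ok → phonotactically legal

/po/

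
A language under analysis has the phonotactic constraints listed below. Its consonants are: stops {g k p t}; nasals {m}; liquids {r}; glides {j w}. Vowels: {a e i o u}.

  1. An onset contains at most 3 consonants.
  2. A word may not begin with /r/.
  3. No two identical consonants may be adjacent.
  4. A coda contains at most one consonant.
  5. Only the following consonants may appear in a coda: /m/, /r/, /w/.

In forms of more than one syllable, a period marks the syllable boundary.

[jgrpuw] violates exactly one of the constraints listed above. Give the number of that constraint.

1

[jgrpuw]: syllable 1 onset /jgrp/ has 4 consonants (> 3).
This is a violation of constraint 1: "An onset contains at most 3 consonants."
The remaining constraints (2, 3, 4, 5) are satisfied.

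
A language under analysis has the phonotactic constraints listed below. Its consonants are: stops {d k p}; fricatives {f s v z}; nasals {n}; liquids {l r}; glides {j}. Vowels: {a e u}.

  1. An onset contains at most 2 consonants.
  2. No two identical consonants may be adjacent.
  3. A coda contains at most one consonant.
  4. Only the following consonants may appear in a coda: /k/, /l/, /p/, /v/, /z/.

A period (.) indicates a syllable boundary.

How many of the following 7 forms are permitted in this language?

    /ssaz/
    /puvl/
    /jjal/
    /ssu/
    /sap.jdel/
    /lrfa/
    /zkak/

/ssaz/ — violates constraint 2: adjacent identical consonants /ss/ → not permitted
/puvl/ — violates constraint 3: syllable 1 coda /vl/ has 2 consonants (> 1) → not permitted
/jjal/ — violates constraint 2: adjacent identical consonants /jj/ → not permitted
/ssu/ — violates constraint 2: adjacent identical consonants /ss/ → not permitted
/sap.jdel/ — σ1 onset /s/, coda /p/ ok; σ2 onset /jd/ (2C), coda /l/ ok → permitted
/lrfa/ — violates constraint 1: syllable 1 onset /lrf/ has 3 consonants (> 2) → not permitted
/zkak/ — σ1 onset /zk/ (2C), coda /k/ ok → permitted
Permitted: /sap.jdel/, /zkak/ → 2.

2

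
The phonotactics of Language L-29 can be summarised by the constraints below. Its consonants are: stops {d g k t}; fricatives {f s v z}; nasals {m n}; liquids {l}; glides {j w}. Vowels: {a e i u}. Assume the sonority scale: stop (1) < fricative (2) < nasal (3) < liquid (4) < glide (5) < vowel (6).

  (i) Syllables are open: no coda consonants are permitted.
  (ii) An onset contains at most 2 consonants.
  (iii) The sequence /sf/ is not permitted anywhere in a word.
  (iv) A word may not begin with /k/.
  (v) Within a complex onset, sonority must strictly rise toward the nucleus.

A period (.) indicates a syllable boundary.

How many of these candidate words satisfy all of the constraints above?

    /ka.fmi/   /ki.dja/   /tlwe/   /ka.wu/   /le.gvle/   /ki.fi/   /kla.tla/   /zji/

1

/ka.fmi/ — violates constraint (iv): word begins with /k/ → phonotactically illegal
/ki.dja/ — violates constraint (iv): word begins with /k/ → phonotactically illegal
/tlwe/ — violates constraint (ii): syllable 1 onset /tlw/ has 3 consonants (> 2) → phonotactically illegal
/ka.wu/ — violates constraint (iv): word begins with /k/ → phonotactically illegal
/le.gvle/ — violates constraint (ii): syllable 2 onset /gvl/ has 3 consonants (> 2) → phonotactically illegal
/ki.fi/ — violates constraint (iv): word begins with /k/ → phonotactically illegal
/kla.tla/ — violates constraint (iv): word begins with /k/ → phonotactically illegal
/zji/ — σ1 onset /zj/ (2→5 rises), coda /∅/ ok → phonotactically legal
Phonotactically legal: /zji/ → 1.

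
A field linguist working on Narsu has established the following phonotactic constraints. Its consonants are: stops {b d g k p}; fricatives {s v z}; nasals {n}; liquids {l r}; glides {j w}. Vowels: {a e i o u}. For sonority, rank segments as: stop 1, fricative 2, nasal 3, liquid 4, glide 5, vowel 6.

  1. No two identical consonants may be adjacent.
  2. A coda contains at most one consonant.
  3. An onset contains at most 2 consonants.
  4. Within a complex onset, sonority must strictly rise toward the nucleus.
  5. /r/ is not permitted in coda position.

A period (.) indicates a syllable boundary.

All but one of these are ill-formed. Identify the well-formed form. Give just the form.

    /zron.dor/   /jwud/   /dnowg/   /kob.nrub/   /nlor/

/zron.dor/ — violates constraint 5: syllable 2 coda contains /r/ → ill-formed
/jwud/ — violates constraint 4: syllable 1 onset /jw/: /j/ (glide, 5) → /w/ (glide, 5) does not rise → ill-formed
/dnowg/ — violates constraint 2: syllable 1 coda /wg/ has 2 consonants (> 1) → ill-formed
/kob.nrub/ — σ1 onset /k/, coda /b/ ok; σ2 onset /nr/ (3→4 rises), coda /b/ ok → well-formed
/nlor/ — violates constraint 5: syllable 1 coda contains /r/ → ill-formed

/kob.nrub/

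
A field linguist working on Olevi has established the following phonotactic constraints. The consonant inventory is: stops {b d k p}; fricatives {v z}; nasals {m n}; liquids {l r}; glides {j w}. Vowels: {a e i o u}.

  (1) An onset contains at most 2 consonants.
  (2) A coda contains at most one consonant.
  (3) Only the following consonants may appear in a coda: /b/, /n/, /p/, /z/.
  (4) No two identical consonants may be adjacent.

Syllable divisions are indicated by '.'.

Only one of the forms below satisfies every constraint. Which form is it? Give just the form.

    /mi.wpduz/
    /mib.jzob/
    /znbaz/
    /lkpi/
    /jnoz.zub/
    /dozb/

/mib.jzob/

/mi.wpduz/ — violates constraint 1: syllable 2 onset /wpd/ has 3 consonants (> 2) → ill-formed
/mib.jzob/ — σ1 onset /m/, coda /b/ ok; σ2 onset /jz/ (2C), coda /b/ ok → well-formed
/znbaz/ — violates constraint 1: syllable 1 onset /znb/ has 3 consonants (> 2) → ill-formed
/lkpi/ — violates constraint 1: syllable 1 onset /lkp/ has 3 consonants (> 2) → ill-formed
/jnoz.zub/ — violates constraint 4: adjacent identical consonants /zz/ → ill-formed
/dozb/ — violates constraint 2: syllable 1 coda /zb/ has 2 consonants (> 1) → ill-formed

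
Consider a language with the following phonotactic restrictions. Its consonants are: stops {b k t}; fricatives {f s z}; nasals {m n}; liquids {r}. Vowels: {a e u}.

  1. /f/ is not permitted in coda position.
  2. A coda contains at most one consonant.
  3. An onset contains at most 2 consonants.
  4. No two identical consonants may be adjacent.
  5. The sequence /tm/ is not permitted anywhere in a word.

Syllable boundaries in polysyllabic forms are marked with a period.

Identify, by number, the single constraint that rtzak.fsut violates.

3

rtzak.fsut: syllable 1 onset /rtz/ has 3 consonants (> 2).
This is a violation of constraint 3: "An onset contains at most 2 consonants."
The remaining constraints (1, 2, 4, 5) are satisfied.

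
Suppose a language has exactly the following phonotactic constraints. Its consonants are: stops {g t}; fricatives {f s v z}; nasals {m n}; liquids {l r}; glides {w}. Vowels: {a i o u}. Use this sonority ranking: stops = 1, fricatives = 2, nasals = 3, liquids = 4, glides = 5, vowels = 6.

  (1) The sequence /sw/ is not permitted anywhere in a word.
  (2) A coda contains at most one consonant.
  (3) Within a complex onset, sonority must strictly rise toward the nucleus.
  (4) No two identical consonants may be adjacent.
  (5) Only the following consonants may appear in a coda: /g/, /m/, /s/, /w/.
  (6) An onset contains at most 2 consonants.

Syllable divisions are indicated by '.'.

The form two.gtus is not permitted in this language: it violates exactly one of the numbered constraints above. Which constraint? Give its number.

3

two.gtus: syllable 2 onset /gt/: /g/ (stop, 1) → /t/ (stop, 1) does not rise.
This is a violation of constraint 3: "Within a complex onset, sonority must strictly rise toward the nucleus."
The remaining constraints (1, 2, 4, 5, 6) are satisfied.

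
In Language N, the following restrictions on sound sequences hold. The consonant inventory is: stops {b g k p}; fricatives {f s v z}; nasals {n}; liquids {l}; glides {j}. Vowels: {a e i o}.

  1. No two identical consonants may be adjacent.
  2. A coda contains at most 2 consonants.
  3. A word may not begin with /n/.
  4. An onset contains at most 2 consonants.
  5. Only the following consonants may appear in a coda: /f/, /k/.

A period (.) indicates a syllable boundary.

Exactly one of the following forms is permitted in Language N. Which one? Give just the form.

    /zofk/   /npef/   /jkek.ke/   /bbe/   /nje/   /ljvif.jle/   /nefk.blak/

/zofk/ — σ1 onset /z/, coda /fk/ (2C) ok → permitted
/npef/ — violates constraint 3: word begins with /n/ → not permitted
/jkek.ke/ — violates constraint 1: adjacent identical consonants /kk/ → not permitted
/bbe/ — violates constraint 1: adjacent identical consonants /bb/ → not permitted
/nje/ — violates constraint 3: word begins with /n/ → not permitted
/ljvif.jle/ — violates constraint 4: syllable 1 onset /ljv/ has 3 consonants (> 2) → not permitted
/nefk.blak/ — violates constraint 3: word begins with /n/ → not permitted

/zofk/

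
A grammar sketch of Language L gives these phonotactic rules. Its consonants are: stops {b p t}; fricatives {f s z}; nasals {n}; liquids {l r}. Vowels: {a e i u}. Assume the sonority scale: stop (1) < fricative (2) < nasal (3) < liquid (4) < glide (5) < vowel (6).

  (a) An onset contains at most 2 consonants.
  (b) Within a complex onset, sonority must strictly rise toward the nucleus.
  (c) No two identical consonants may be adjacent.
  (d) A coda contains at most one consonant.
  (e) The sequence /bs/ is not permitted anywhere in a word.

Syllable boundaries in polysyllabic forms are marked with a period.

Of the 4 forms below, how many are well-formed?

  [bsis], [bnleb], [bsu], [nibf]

0

[bsis] — violates constraint (e): contains banned sequence /bs/ → ill-formed
[bnleb] — violates constraint (a): syllable 1 onset /bnl/ has 3 consonants (> 2) → ill-formed
[bsu] — violates constraint (e): contains banned sequence /bs/ → ill-formed
[nibf] — violates constraint (d): syllable 1 coda /bf/ has 2 consonants (> 1) → ill-formed
No form is well-formed → 0.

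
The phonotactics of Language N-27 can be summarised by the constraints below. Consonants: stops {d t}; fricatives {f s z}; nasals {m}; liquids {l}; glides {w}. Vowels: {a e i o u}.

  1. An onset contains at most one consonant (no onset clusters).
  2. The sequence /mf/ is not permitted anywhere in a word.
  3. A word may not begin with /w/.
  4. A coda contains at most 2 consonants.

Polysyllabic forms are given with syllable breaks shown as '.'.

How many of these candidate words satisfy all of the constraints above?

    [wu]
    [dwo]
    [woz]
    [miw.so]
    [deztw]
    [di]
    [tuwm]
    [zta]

[wu] — violates constraint 3: word begins with /w/ → phonotactically illegal
[dwo] — violates constraint 1: syllable 1 onset /dw/ has 2 consonants (> 1) → phonotactically illegal
[woz] — violates constraint 3: word begins with /w/ → phonotactically illegal
[miw.so] — σ1 onset /m/, coda /w/ ok; σ2 onset /s/, coda /∅/ ok → phonotactically legal
[deztw] — violates constraint 4: syllable 1 coda /ztw/ has 3 consonants (> 2) → phonotactically illegal
[di] — σ1 onset /d/, coda /∅/ ok → phonotactically legal
[tuwm] — σ1 onset /t/, coda /wm/ (2C) ok → phonotactically legal
[zta] — violates constraint 1: syllable 1 onset /zt/ has 2 consonants (> 1) → phonotactically illegal
Phonotactically legal: [miw.so], [di], [tuwm] → 3.

3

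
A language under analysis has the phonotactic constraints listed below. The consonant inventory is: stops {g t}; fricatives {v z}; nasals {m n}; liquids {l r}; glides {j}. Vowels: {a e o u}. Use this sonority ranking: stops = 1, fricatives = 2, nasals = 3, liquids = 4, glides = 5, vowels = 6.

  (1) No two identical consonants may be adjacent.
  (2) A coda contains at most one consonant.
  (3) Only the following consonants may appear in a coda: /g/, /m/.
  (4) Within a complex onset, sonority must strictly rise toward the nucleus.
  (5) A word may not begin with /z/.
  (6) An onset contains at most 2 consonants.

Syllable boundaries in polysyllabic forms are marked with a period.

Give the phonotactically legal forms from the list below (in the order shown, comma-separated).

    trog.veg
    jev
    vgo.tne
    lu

trog.veg, lu

trog.veg — σ1 onset /tr/ (1→4 rises), coda /g/ ok; σ2 onset /v/, coda /g/ ok → phonotactically legal
jev — violates constraint 3: syllable 1 coda contains /v/, which is not a licensed coda consonant → phonotactically illegal
vgo.tne — violates constraint 4: syllable 1 onset /vg/: /v/ (fricative, 2) → /g/ (stop, 1) does not rise → phonotactically illegal
lu — σ1 onset /l/, coda /∅/ ok → phonotactically legal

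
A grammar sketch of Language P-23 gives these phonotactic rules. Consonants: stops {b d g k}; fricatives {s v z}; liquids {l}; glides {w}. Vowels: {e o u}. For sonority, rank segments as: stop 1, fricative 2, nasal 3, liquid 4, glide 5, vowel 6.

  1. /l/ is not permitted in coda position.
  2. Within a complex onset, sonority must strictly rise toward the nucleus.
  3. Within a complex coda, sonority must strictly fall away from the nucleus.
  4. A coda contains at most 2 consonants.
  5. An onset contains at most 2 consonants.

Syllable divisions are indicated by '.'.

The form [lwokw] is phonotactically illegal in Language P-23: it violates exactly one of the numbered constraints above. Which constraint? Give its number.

3

[lwokw]: syllable 1 coda /kw/: /k/ (stop, 1) → /w/ (glide, 5) does not fall.
This is a violation of constraint 3: "Within a complex coda, sonority must strictly fall away from the nucleus."
The remaining constraints (1, 2, 4, 5) are satisfied.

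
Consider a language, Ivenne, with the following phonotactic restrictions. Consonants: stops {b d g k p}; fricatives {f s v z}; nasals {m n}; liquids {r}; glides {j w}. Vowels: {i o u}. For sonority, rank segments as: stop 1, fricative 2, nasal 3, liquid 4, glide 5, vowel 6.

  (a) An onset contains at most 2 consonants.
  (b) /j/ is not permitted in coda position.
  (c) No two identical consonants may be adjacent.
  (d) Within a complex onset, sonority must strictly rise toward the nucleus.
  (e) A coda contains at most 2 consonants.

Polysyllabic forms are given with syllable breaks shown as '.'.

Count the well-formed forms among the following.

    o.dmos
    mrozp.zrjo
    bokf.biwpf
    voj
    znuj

1

o.dmos — σ1 onset /∅/, coda /∅/ ok; σ2 onset /dm/ (1→3 rises), coda /s/ ok → well-formed
mrozp.zrjo — violates constraint (a): syllable 2 onset /zrj/ has 3 consonants (> 2) → ill-formed
bokf.biwpf — violates constraint (e): syllable 2 coda /wpf/ has 3 consonants (> 2) → ill-formed
voj — violates constraint (b): syllable 1 coda contains /j/ → ill-formed
znuj — violates constraint (b): syllable 1 coda contains /j/ → ill-formed
Well-formed: o.dmos → 1.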